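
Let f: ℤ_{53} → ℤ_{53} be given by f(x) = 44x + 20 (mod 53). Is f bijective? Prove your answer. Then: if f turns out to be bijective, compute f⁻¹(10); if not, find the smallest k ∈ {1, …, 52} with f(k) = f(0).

7

By definition, f is injective if f(u) = f(v) implies u = v.
If f(u) = f(v), then 44u ≡ 44v (mod 53). Because gcd(44, 53) = 1, we may cancel 44 to get u ≡ v (mod 53).
We now compute 44⁻¹ mod 53 explicitly. Euclid's algorithm: 53 = 1·44 + 9, 44 = 4·9 + 8, 9 = 1·8 + 1; back-substituting gives 1 = 47·44 − 39·53, so 44⁻¹ ≡ 47 (mod 53).
Then y ↦ 47(y − 20) is a two-sided inverse to f, so every y ∈ ℤ_{53} has a preimage.
Therefore f is bijective.
Since f is bijective, we find f⁻¹(10): we need 44x ≡ 10 − 20 ≡ 43 (mod 53). Using 44⁻¹ = 47: x ≡ 47·43 = 2021 = 38·53 + 7, so x = 7.
Check: f(7) = 44·7 + 20 = 328 = 6·53 + 10 ≡ 10 (mod 53).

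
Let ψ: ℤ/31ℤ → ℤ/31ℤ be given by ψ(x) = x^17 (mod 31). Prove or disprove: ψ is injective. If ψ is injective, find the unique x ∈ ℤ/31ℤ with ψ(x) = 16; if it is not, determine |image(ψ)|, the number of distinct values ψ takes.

Since 31 is prime, the nonzero elements of ℤ/31ℤ form a cyclic group of order 30.
As gcd(17, 30) = 1, raising to the 17th power is a bijection on this group: if a^17 ≡ b^17 then (ab^{−1})^17 = 1, and the only element of order dividing gcd(17, 30) = 1 is 1, so a = b.
With ψ(0) = 0 this makes ψ injective on all of ℤ/31ℤ, hence bijective (finite equal-size domain and codomain). In particular ψ is injective.
Since ψ is injective, we find the preimage of 16. The inverse of x ↦ x^17 on (ℤ/31ℤ)^× is x ↦ x^23, because 17·23 = 391 = 13·30 + 1 ≡ 1 (mod 30) and x^{30} = 1 for x ≠ 0 (Fermat). So ψ⁻¹(16) = 16^23 mod 31.
Repeated squaring mod 31: 16^1 ≡ 16, 16^2 ≡ 16² = 256 ≡ 8, 16^4 ≡ 8² = 64 ≡ 2, 16^8 ≡ 2² = 4, 16^16 ≡ 4² = 16. Since 23 = 16 + 4 + 2 + 1, 16^23 ≡ 16·2·8·16: 16·2 = 32 ≡ 1, then 1·8 = 8, then 8·16 = 128 ≡ 4. So 16^23 ≡ 4 (mod 31).
Hence ψ⁻¹(16) = 4.

4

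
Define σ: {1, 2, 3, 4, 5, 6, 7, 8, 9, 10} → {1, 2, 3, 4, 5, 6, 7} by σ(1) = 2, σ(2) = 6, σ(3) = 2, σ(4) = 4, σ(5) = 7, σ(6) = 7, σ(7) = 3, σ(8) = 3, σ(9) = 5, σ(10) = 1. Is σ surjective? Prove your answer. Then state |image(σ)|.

Every element of the codomain has a preimage: 1 = σ(10), 2 = σ(1), 3 = σ(7), 4 = σ(4), 5 = σ(9), 6 = σ(2), 7 = σ(5).
Thus σ is surjective.
The image of σ is {1, 2, 3, 4, 5, 6, 7}, which has 7 elements.

7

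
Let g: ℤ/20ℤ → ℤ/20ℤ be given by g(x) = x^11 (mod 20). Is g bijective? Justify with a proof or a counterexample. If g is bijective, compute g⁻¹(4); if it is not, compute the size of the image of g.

g(0) = 0^11 = 0.
g(10): Repeated squaring mod 20: 10^1 ≡ 10, 10^2 ≡ 10² = 100 ≡ 0, 10^4 ≡ 0² = 0, 10^8 ≡ 0² = 0. Since 11 = 8 + 2 + 1, 10^11 ≡ 0·0·10: 0·0 = 0, then 0·10 = 0. So 10^11 ≡ 0 (mod 20).
So g(0) = g(10) = 0 while 0 ≠ 10, thus g is not injective, hence not bijective.
Since g is not bijective, we determine |image(g)|. Computing x^11 mod 20 for each x (by repeated squaring, reducing mod 20 at every step), the values g(0), g(1), …, g(19) are: 0, 1, 8, 7, 4, 5, 16, 3, 12, 9, 0, 11, 8, 17, 4, 15, 16, 13, 12, 19.
The distinct values are {0, 1, 3, 4, 5, 7, 8, 9, 11, 12, 13, 15, 16, 17, 19}; there are 15 of them.

15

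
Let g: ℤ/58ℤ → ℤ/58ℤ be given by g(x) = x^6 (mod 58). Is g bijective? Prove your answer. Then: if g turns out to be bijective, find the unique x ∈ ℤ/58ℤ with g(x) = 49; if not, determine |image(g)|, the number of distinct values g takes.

g(28): Repeated squaring mod 58: 28^1 ≡ 28, 28^2 ≡ 28² = 784 ≡ 30, 28^4 ≡ 30² = 900 ≡ 30. Since 6 = 4 + 2, 28^6 ≡ 30·30: 30·30 = 900 ≡ 30. So 28^6 ≡ 30 (mod 58).
g(30): Repeated squaring mod 58: 30^1 ≡ 30, 30^2 ≡ 30² = 900 ≡ 30, 30^4 ≡ 30² = 900 ≡ 30. Since 6 = 4 + 2, 30^6 ≡ 30·30: 30·30 = 900 ≡ 30. So 30^6 ≡ 30 (mod 58).
So g(28) = g(30) = 30 while 28 ≠ 30, therefore g is not injective, hence not bijective.
Since g is not bijective, we determine |image(g)|. Computing x^6 mod 58 for each x (by repeated squaring, reducing mod 58 at every step), the values g(0), g(1), …, g(57) are: 0, 1, 6, 33, 36, 23, 24, 25, 42, 45, 22, 9, 28, 49, 34, 5, 20, 57, 38, 51, 16, 13, 54, 53, 52, 7, 4, 35, 30, 29, 30, 35, 4, 7, 52, 53, 54, 13, 16, 51, 38, 57, 20, 5, 34, 49, 28, 9, 22, 45, 42, 25, 24, 23, 36, 33, 6, 1.
The distinct values are {0, 1, 4, 5, 6, 7, 9, 13, 16, 20, 22, 23, 24, 25, 28, 29, 30, 33, 34, 35, 36, 38, 42, 45, 49, 51, 52, 53, 54, 57}; there are 30 of them.

30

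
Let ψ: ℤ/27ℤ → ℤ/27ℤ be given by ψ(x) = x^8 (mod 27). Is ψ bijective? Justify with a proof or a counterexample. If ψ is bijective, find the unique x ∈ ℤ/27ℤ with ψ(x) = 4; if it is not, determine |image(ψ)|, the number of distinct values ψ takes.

10

ψ(0) = 0^8 = 0.
ψ(3): Repeated squaring mod 27: 3^1 ≡ 3, 3^2 ≡ 3² = 9, 3^4 ≡ 9² = 81 ≡ 0, 3^8 ≡ 0² = 0. So 3^8 ≡ 0 (mod 27).
So ψ(0) = ψ(3) = 0 while 0 ≠ 3, so ψ is not injective, hence not bijective.
Since ψ is not bijective, we determine |image(ψ)|. Computing x^8 mod 27 for each x (by repeated squaring, reducing mod 27 at every step), the values ψ(0), ψ(1), …, ψ(26) are: 0, 1, 13, 0, 7, 16, 0, 4, 10, 0, 19, 22, 0, 25, 25, 0, 22, 19, 0, 10, 4, 0, 16, 7, 0, 13, 1.
The distinct values are {0, 1, 4, 7, 10, 13, 16, 19, 22, 25}; there are 10 of them.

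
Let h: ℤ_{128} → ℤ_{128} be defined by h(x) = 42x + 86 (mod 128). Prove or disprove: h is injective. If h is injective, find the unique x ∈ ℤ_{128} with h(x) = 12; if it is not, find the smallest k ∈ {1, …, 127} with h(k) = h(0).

64

We have gcd(42, 128) = 2 > 1. Taking a = 0 and b = 64: h(0) = 86 and h(64) = 42·64 + 86 = 2774 ≡ 86 (mod 128).
So h(0) = h(64) while 0 ≠ 64, hence h is not injective.
Since h is not injective, we find the least positive k with h(k) = h(0): this means 42k ≡ 0 (mod 128), i.e. 128 ∣ 42k. Since gcd(42, 128) = 2, dividing through by 2 this holds exactly when 64 ∣ 21k, and as gcd(21, 64) = 1, exactly when 64 ∣ k.
The smallest positive such k is 64.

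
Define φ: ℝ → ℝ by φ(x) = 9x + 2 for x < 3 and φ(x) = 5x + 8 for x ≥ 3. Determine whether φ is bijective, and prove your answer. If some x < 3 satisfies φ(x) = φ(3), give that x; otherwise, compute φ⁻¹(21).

7/3

Both pieces are strictly increasing (slopes 9 and 5), so each is injective on its own interval.
The left piece maps (−∞, 3) onto (−∞, 29); the right piece maps [3, ∞) onto [23, ∞).
These images overlap. In particular φ(3) = 23 (right piece), and solving 9x + 2 = 23 on the left piece gives x = 7/3 < 3.
So φ(7/3) = φ(3) with 7/3 ≠ 3, and φ is not injective, hence not bijective. This x = 7/3 is the requested value below 3.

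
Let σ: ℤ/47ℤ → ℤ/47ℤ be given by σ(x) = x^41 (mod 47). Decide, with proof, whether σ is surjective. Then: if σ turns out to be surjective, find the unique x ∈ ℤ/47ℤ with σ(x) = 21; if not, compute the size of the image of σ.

8

Since 47 is prime, the nonzero elements of ℤ/47ℤ form a cyclic group of order 46.
As gcd(41, 46) = 1, raising to the 41st power is a bijection on this group: if x_1^41 ≡ x_2^41 then (x_1x_2^{−1})^41 = 1, and the only element of order dividing gcd(41, 46) = 1 is 1, so x_1 = x_2.
With σ(0) = 0 this makes σ injective on all of ℤ/47ℤ, hence bijective (finite equal-size domain and codomain). In particular σ is surjective.
Since σ is surjective, we find the preimage of 21. The inverse of x ↦ x^41 on (ℤ/47ℤ)^× is x ↦ x^9, because 41·9 = 369 = 8·46 + 1 ≡ 1 (mod 46) and x^{46} = 1 for x ≠ 0 (Fermat). So σ⁻¹(21) = 21^9 mod 47.
Repeated squaring mod 47: 21^1 ≡ 21, 21^2 ≡ 21² = 441 ≡ 18, 21^4 ≡ 18² = 324 ≡ 42, 21^8 ≡ 42² = 1764 ≡ 25. Since 9 = 8 + 1, 21^9 ≡ 25·21: 25·21 = 525 ≡ 8. So 21^9 ≡ 8 (mod 47).
Hence σ⁻¹(21) = 8.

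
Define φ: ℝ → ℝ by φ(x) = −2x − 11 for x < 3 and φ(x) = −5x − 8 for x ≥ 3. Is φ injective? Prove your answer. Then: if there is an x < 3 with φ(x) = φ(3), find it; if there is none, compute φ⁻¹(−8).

-3/2

Both pieces are strictly decreasing (slopes −2 and −5), so each is injective on its own interval.
The left piece maps (−∞, 3) onto (−17, ∞); the right piece maps [3, ∞) onto (−∞, −23].
These images are disjoint, so no value is attained by both pieces. Therefore φ is injective.
Because the two images are disjoint, no x < 3 has φ(x) = φ(3), so we compute φ⁻¹(−8): −8 lies in (−17, ∞), so solve −2x − 11 = −8: x = (−8 + 11)/(−2) = −3/2.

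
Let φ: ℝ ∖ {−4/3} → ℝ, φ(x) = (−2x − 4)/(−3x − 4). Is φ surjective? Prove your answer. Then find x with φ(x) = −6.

-7/5

If φ(x) = 2/3, cross-multiplying gives −3(−2x − 4) = −2(−3x − 4), which simplifies to 12 = 8 — false.  So 2/3 has no preimage and φ is not surjective.
Solving φ(x) = −6: cross-multiplying gives −2x − 4 = −6(−3x − 4), which rearranges to −20x = 28, so x = −7/5.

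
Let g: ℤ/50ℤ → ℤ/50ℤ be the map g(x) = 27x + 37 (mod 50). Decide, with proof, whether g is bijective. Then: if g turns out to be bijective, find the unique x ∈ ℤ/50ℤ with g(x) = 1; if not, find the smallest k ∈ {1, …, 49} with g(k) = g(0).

32

Suppose g(s) = g(t) in ℤ/50ℤ. Then 27s + 37 ≡ 27t + 37 (mod 50), hence 27(s − t) ≡ 0 (mod 50).
Since gcd(27, 50) = 1, 27 is invertible modulo 50, thus s − t ≡ 0 (mod 50), i.e. s = t.
We now compute 27⁻¹ mod 50 explicitly. Euclid's algorithm: 50 = 1·27 + 23, 27 = 1·23 + 4, 23 = 5·4 + 3, 4 = 1·3 + 1; back-substituting gives 1 = 13·27 − 7·50, so 27⁻¹ ≡ 13 (mod 50).
For any y ∈ ℤ/50ℤ, x = 13(y − 37) mod 50 satisfies g(x) = 27·13(y − 37) + 37 ≡ y (since 27·13 ≡ 1 mod 50). So every y has a preimage.
Hence g is bijective.
Since g is bijective, we compute g⁻¹(1): solve 27x + 37 ≡ 1 (mod 50), i.e. 27x ≡ 14 (mod 50).
Multiplying by 27⁻¹ = 13 gives x ≡ 13·14 = 182 = 3·50 + 32 ≡ 32 (mod 50).
Check: g(32) = 27·32 + 37 = 901 = 18·50 + 1 ≡ 1 (mod 50).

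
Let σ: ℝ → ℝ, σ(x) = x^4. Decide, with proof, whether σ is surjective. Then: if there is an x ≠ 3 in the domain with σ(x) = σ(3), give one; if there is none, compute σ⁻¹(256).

Since 4 is even, x^4 ≥ 0 for all x ∈ ℝ, so −1 ∈ ℝ has no preimage. Thus σ is not surjective.
For the follow-up, such an x exists: taking x = −3 ∈ ℝ gives σ(−3) = 81 = σ(3) with −3 ≠ 3.

-3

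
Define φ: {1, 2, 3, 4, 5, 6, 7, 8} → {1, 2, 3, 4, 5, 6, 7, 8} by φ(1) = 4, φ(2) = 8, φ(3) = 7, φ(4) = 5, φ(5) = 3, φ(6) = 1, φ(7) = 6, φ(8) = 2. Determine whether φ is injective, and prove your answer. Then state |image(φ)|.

8

The values φ(1), …, φ(8) are 4, 8, 7, 5, 3, 1, 6, 2 — all distinct.
So φ(x_1) = φ(x_2) only when x_1 = x_2, and φ is injective.
The image of φ is {1, 2, 3, 4, 5, 6, 7, 8}, which has 8 elements.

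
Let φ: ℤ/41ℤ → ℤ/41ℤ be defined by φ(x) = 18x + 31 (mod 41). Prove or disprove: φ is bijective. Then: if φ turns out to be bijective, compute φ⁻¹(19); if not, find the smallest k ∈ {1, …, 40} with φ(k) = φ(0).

Recall: injectivity means: for all s, t in the domain, φ(s) = φ(t) implies s = t.
If φ(s) = φ(t), then 18s ≡ 18t (mod 41). Because gcd(18, 41) = 1, we may cancel 18 to get s ≡ t (mod 41).
We now compute 18⁻¹ mod 41 explicitly. Euclid's algorithm: 41 = 2·18 + 5, 18 = 3·5 + 3, 5 = 1·3 + 2, 3 = 1·2 + 1; back-substituting gives 1 = 16·18 − 7·41, so 18⁻¹ ≡ 16 (mod 41).
For any y ∈ ℤ/41ℤ, x = 16(y − 31) mod 41 satisfies φ(x) = 18·16(y − 31) + 31 ≡ y (since 18·16 ≡ 1 mod 41). So every y has a preimage.
So φ is bijective.
Since φ is bijective, we find φ⁻¹(19): we need 18x ≡ 19 − 31 ≡ 29 (mod 41). Using 18⁻¹ = 16: x ≡ 16·29 = 464 = 11·41 + 13, so x = 13.
Check: φ(13) = 18·13 + 31 = 265 = 6·41 + 19 ≡ 19 (mod 41).

13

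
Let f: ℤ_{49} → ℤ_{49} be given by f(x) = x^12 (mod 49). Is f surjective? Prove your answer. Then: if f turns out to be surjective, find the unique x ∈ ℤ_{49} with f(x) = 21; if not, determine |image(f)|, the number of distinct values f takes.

f(3): Repeated squaring mod 49: 3^1 ≡ 3, 3^2 ≡ 3² = 9, 3^4 ≡ 9² = 81 ≡ 32, 3^8 ≡ 32² = 1024 ≡ 44. Since 12 = 8 + 4, 3^12 ≡ 44·32: 44·32 = 1408 ≡ 36. So 3^12 ≡ 36 (mod 49).
f(5): Repeated squaring mod 49: 5^1 ≡ 5, 5^2 ≡ 5² = 25, 5^4 ≡ 25² = 625 ≡ 37, 5^8 ≡ 37² = 1369 ≡ 46. Since 12 = 8 + 4, 5^12 ≡ 46·37: 46·37 = 1702 ≡ 36. So 5^12 ≡ 36 (mod 49).
So f(3) = f(5) = 36 while 3 ≠ 5, so f is not injective.
A non-injective map from the 49-element set ℤ_{49} to itself takes at most 48 distinct values, so it cannot be surjective. Hence f is not surjective.
Since f is not surjective, we determine |image(f)|. Computing x^12 mod 49 for each x (by repeated squaring, reducing mod 49 at every step), the values f(0), f(1), …, f(48) are: 0, 1, 29, 36, 8, 36, 15, 0, 36, 22, 15, 29, 43, 29, 0, 22, 15, 43, 1, 1, 43, 0, 8, 8, 22, 22, 8, 8, 0, 43, 1, 1, 43, 15, 22, 0, 29, 43, 29, 15, 22, 36, 0, 15, 36, 8, 36, 29, 1.
The distinct values are {0, 1, 8, 15, 22, 29, 36, 43}; there are 8 of them.

8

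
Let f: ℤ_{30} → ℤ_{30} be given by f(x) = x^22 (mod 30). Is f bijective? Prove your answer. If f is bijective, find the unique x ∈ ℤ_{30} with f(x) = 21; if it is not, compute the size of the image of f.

12

f(2): Repeated squaring mod 30: 2^1 ≡ 2, 2^2 ≡ 2² = 4, 2^4 ≡ 4² = 16, 2^8 ≡ 16² = 256 ≡ 16, 2^16 ≡ 16² = 256 ≡ 16. Since 22 = 16 + 4 + 2, 2^22 ≡ 16·16·4: 16·16 = 256 ≡ 16, then 16·4 = 64 ≡ 4. So 2^22 ≡ 4 (mod 30).
f(8): Repeated squaring mod 30: 8^1 ≡ 8, 8^2 ≡ 8² = 64 ≡ 4, 8^4 ≡ 4² = 16, 8^8 ≡ 16² = 256 ≡ 16, 8^16 ≡ 16² = 256 ≡ 16. Since 22 = 16 + 4 + 2, 8^22 ≡ 16·16·4: 16·16 = 256 ≡ 16, then 16·4 = 64 ≡ 4. So 8^22 ≡ 4 (mod 30).
So f(2) = f(8) = 4 while 2 ≠ 8, thus f is not injective, hence not bijective.
Since f is not bijective, we determine |image(f)|. Computing x^22 mod 30 for each x (by repeated squaring, reducing mod 30 at every step), the values f(0), f(1), …, f(29) are: 0, 1, 4, 9, 16, 25, 6, 19, 4, 21, 10, 1, 24, 19, 16, 15, 16, 19, 24, 1, 10, 21, 4, 19, 6, 25, 16, 9, 4, 1.
The distinct values are {0, 1, 4, 6, 9, 10, 15, 16, 19, 21, 24, 25}; there are 12 of them.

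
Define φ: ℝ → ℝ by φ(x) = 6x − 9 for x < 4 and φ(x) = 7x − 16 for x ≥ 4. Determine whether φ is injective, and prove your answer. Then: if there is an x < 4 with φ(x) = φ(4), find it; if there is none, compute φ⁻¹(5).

7/2

Both pieces are strictly increasing (slopes 6 and 7), so each is injective on its own interval.
The left piece maps (−∞, 4) onto (−∞, 15); the right piece maps [4, ∞) onto [12, ∞).
These images overlap. In particular φ(4) = 12 (right piece), and solving 6x − 9 = 12 on the left piece gives x = 7/2 < 4.
So φ(7/2) = φ(4) with 7/2 ≠ 4, and φ is not injective. This x = 7/2 is the requested value below 4.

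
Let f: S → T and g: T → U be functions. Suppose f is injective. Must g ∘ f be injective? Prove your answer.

not injective

No. Take S = T = U = {0, 1}, f = identity (injective), and g(x) = 0 for every x.
Then (g ∘ f)(0) = 0 = (g ∘ f)(1) with 0 ≠ 1, so g ∘ f is not injective.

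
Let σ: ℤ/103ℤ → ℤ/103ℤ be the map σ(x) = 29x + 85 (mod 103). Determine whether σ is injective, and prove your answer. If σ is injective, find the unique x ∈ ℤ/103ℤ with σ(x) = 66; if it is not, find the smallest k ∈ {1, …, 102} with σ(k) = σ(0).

10

If σ(x_1) = σ(x_2), then 29x_1 ≡ 29x_2 (mod 103). Because gcd(29, 103) = 1, we may cancel 29 to get x_1 ≡ x_2 (mod 103).
So σ is injective.
We now compute 29⁻¹ mod 103 explicitly. Euclid's algorithm: 103 = 3·29 + 16, 29 = 1·16 + 13, 16 = 1·13 + 3, 13 = 4·3 + 1; back-substituting gives 1 = 32·29 − 9·103, so 29⁻¹ ≡ 32 (mod 103).
Since σ is injective, we compute σ⁻¹(66): solve 29x + 85 ≡ 66 (mod 103), i.e. 29x ≡ 84 (mod 103).
Multiplying by 29⁻¹ = 32 gives x ≡ 32·84 = 2688 = 26·103 + 10 ≡ 10 (mod 103).
Check: σ(10) = 29·10 + 85 = 375 = 3·103 + 66 ≡ 66 (mod 103).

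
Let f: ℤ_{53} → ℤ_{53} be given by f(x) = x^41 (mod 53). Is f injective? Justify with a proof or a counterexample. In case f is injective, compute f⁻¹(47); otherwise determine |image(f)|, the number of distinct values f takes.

10

Since 53 is prime, the nonzero elements of ℤ_{53} form a cyclic group of order 52.
As gcd(41, 52) = 1, raising to the 41st power is a bijection on this group: if x_1^41 ≡ x_2^41 then (x_1x_2^{−1})^41 = 1, and the only element of order dividing gcd(41, 52) = 1 is 1, so x_1 = x_2.
With f(0) = 0 this makes f injective on all of ℤ_{53}, hence bijective (finite equal-size domain and codomain). In particular f is injective.
Since f is injective, we find the preimage of 47. The inverse of x ↦ x^41 on (ℤ_{53})^× is x ↦ x^33, because 41·33 = 1353 = 26·52 + 1 ≡ 1 (mod 52) and x^{52} = 1 for x ≠ 0 (Fermat). So f⁻¹(47) = 47^33 mod 53.
Repeated squaring mod 53: 47^1 ≡ 47, 47^2 ≡ 47² = 2209 ≡ 36, 47^4 ≡ 36² = 1296 ≡ 24, 47^8 ≡ 24² = 576 ≡ 46, 47^16 ≡ 46² = 2116 ≡ 49, 47^32 ≡ 49² = 2401 ≡ 16. Since 33 = 32 + 1, 47^33 ≡ 16·47: 16·47 = 752 ≡ 10. So 47^33 ≡ 10 (mod 53).
Hence f⁻¹(47) = 10.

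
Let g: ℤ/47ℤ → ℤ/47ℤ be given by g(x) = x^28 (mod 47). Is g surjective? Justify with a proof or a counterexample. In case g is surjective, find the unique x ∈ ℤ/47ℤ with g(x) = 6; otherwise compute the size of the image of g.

24

g(23): Repeated squaring mod 47: 23^1 ≡ 23, 23^2 ≡ 23² = 529 ≡ 12, 23^4 ≡ 12² = 144 ≡ 3, 23^8 ≡ 3² = 9, 23^16 ≡ 9² = 81 ≡ 34. Since 28 = 16 + 8 + 4, 23^28 ≡ 34·9·3: 34·9 = 306 ≡ 24, then 24·3 = 72 ≡ 25. So 23^28 ≡ 25 (mod 47).
g(24): Repeated squaring mod 47: 24^1 ≡ 24, 24^2 ≡ 24² = 576 ≡ 12, 24^4 ≡ 12² = 144 ≡ 3, 24^8 ≡ 3² = 9, 24^16 ≡ 9² = 81 ≡ 34. Since 28 = 16 + 8 + 4, 24^28 ≡ 34·9·3: 34·9 = 306 ≡ 24, then 24·3 = 72 ≡ 25. So 24^28 ≡ 25 (mod 47).
So g(23) = g(24) = 25 while 23 ≠ 24, so g is not injective.
A non-injective map from the 47-element set ℤ/47ℤ to itself takes at most 46 distinct values, so it cannot be surjective. Thus g is not surjective.
Since g is not surjective, we determine |image(g)|. Computing x^28 mod 47 for each x (by repeated squaring, reducing mod 47 at every step), the values g(0), g(1), …, g(46) are: 0, 1, 32, 8, 37, 24, 21, 28, 9, 17, 16, 18, 14, 7, 3, 4, 6, 34, 27, 2, 42, 36, 12, 25, 25, 12, 36, 42, 2, 27, 34, 6, 4, 3, 7, 14, 18, 16, 17, 9, 28, 21, 24, 37, 8, 32, 1.
The distinct values are {0, 1, 2, 3, 4, 6, 7, 8, 9, 12, 14, 16, 17, 18, 21, 24, 25, 27, 28, 32, 34, 36, 37, 42}; there are 24 of them.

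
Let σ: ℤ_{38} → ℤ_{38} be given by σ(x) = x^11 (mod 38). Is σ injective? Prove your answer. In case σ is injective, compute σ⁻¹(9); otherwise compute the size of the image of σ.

35

Computing x^11 mod 38 for each x (by repeated squaring, reducing mod 38 at every step), the values σ(0), σ(1), …, σ(37) are: 0, 1, 34, 29, 16, 25, 36, 11, 12, 5, 14, 7, 8, 21, 32, 3, 28, 23, 18, 19, 20, 15, 10, 35, 6, 17, 30, 31, 24, 33, 26, 27, 2, 13, 22, 9, 4, 37.
Every element of ℤ_{38} appears exactly once in this list, so σ is a bijection, and in particular injective.
Since σ is injective, we read off the preimage of 9 from the same table: σ(35) = 9, so σ⁻¹(9) = 35.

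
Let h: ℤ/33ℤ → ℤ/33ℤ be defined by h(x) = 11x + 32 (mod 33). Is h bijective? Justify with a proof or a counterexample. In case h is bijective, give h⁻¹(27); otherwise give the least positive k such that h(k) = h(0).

3

Recall: h is injective if h(x_1) = h(x_2) implies x_1 = x_2.
We have gcd(11, 33) = 11 > 1. Taking x_1 = 0 and x_2 = 3: h(0) = 32 and h(3) = 11·3 + 32 = 65 ≡ 32 (mod 33).
So h(0) = h(3) while 0 ≠ 3, so h is not injective, hence not bijective.
Since h is not bijective, we find the least positive k with h(k) = h(0): this means 11k ≡ 0 (mod 33), i.e. 33 ∣ 11k. Since gcd(11, 33) = 11, dividing through by 11 this holds exactly when 3 ∣ k.
The smallest positive such k is 3.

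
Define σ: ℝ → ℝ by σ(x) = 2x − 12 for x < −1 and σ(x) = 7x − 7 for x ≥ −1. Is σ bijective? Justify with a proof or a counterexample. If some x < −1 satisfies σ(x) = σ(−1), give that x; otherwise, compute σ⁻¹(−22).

-5

Both pieces are strictly increasing (slopes 2 and 7), so each is injective on its own interval.
The left piece maps (−∞, −1) onto (−∞, −14); the right piece maps [−1, ∞) onto [−14, ∞).
Since −14 = −14, the images partition ℝ: σ is injective and surjective, hence bijective.
Because the two images are disjoint, no x < −1 has σ(x) = σ(−1), so we compute σ⁻¹(−22): −22 lies in (−∞, −14), so solve 2x − 12 = −22: x = (−22 + 12)/2 = −5.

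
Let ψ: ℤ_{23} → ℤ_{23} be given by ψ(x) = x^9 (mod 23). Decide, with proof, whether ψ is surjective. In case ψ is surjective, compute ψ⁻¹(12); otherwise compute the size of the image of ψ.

18

Since 23 is prime, the nonzero elements of ℤ_{23} form a cyclic group of order 22.
As gcd(9, 22) = 1, raising to the 9th power is a bijection on this group: if x_1^9 ≡ x_2^9 then (x_1x_2^{−1})^9 = 1, and the only element of order dividing gcd(9, 22) = 1 is 1, so x_1 = x_2.
With ψ(0) = 0 this makes ψ injective on all of ℤ_{23}, hence bijective (finite equal-size domain and codomain). In particular ψ is surjective.
Since ψ is surjective, we find the preimage of 12. The inverse of x ↦ x^9 on (ℤ_{23})^× is x ↦ x^5, because 9·5 = 45 = 2·22 + 1 ≡ 1 (mod 22) and x^{22} = 1 for x ≠ 0 (Fermat). So ψ⁻¹(12) = 12^5 mod 23.
Repeated squaring mod 23: 12^1 ≡ 12, 12^2 ≡ 12² = 144 ≡ 6, 12^4 ≡ 6² = 36 ≡ 13. Since 5 = 4 + 1, 12^5 ≡ 13·12: 13·12 = 156 ≡ 18. So 12^5 ≡ 18 (mod 23).
Hence ψ⁻¹(12) = 18.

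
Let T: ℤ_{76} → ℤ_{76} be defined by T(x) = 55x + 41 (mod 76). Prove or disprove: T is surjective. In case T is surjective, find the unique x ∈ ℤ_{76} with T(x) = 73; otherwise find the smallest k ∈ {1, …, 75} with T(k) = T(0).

60

Since gcd(55, 76) = 1, 55 is invertible modulo 76. Euclid's algorithm: 76 = 1·55 + 21, 55 = 2·21 + 13, 21 = 1·13 + 8, 13 = 1·8 + 5, 8 = 1·5 + 3, 5 = 1·3 + 2, 3 = 1·2 + 1; back-substituting gives 1 = 47·55 − 34·76, so 55⁻¹ ≡ 47 (mod 76).
For any y ∈ ℤ_{76}, x = 47(y − 41) mod 76 satisfies T(x) = 55·47(y − 41) + 41 ≡ y (since 55·47 ≡ 1 mod 76). So every y has a preimage.
Hence T is surjective.
Since T is surjective, we compute T⁻¹(73): solve 55x + 41 ≡ 73 (mod 76), i.e. 55x ≡ 32 (mod 76).
Multiplying by 55⁻¹ = 47 gives x ≡ 47·32 = 1504 = 19·76 + 60 ≡ 60 (mod 76).
Check: T(60) = 55·60 + 41 = 3341 = 43·76 + 73 ≡ 73 (mod 76).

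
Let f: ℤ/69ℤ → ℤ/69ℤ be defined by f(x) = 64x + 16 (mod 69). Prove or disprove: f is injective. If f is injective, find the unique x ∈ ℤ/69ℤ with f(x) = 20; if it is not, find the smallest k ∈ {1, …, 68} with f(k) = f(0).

Suppose f(s) = f(t) in ℤ/69ℤ. Then 64s + 16 ≡ 64t + 16 (mod 69), thus 64(s − t) ≡ 0 (mod 69).
Since gcd(64, 69) = 1, 64 is invertible modulo 69, therefore s − t ≡ 0 (mod 69), i.e. s = t.
Hence f is injective.
We now compute 64⁻¹ mod 69 explicitly. Euclid's algorithm: 69 = 1·64 + 5, 64 = 12·5 + 4, 5 = 1·4 + 1; back-substituting gives 1 = 55·64 − 51·69, so 64⁻¹ ≡ 55 (mod 69).
Since f is injective, we find f⁻¹(20): we need 64x ≡ 20 − 16 ≡ 4 (mod 69). Using 64⁻¹ = 55: x ≡ 55·4 = 220 = 3·69 + 13, so x = 13.
Check: f(13) = 64·13 + 16 = 848 = 12·69 + 20 ≡ 20 (mod 69).

13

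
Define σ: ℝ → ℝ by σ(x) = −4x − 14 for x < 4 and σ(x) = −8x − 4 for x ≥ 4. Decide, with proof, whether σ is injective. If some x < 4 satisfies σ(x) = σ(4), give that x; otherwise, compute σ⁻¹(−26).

3

Both pieces are strictly decreasing (slopes −4 and −8), so each is injective on its own interval.
The left piece maps (−∞, 4) onto (−30, ∞); the right piece maps [4, ∞) onto (−∞, −36].
These images are disjoint, so no value is attained by both pieces. Therefore σ is injective.
Because the two images are disjoint, no x < 4 has σ(x) = σ(4), so we compute σ⁻¹(−26): −26 lies in (−30, ∞), so solve −4x − 14 = −26: x = (−26 + 14)/(−4) = 3.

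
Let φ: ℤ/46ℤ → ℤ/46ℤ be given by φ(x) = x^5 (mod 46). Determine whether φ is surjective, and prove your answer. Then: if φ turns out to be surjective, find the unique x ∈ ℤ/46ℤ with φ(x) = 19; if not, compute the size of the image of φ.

33

Computing x^5 mod 46 for each x (by repeated squaring, reducing mod 46 at every step), the values φ(0), φ(1), …, φ(45) are: 0, 1, 32, 13, 12, 43, 2, 17, 16, 31, 42, 5, 18, 27, 38, 7, 6, 21, 26, 11, 10, 37, 22, 23, 24, 9, 36, 35, 20, 25, 40, 39, 8, 19, 28, 41, 4, 15, 30, 29, 44, 3, 34, 33, 14, 45.
Every element of ℤ/46ℤ appears exactly once in this list, so φ is a bijection, and in particular surjective.
Since φ is surjective, we read off the preimage of 19 from the same table: φ(33) = 19, so φ⁻¹(19) = 33.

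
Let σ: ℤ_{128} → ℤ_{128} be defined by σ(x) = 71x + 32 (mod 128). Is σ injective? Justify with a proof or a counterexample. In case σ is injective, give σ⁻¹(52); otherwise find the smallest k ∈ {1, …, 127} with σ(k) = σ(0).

Suppose σ(u) = σ(v) in ℤ_{128}. Then 71u + 32 ≡ 71v + 32 (mod 128), therefore 71(u − v) ≡ 0 (mod 128).
Since gcd(71, 128) = 1, 71 is invertible modulo 128, therefore u − v ≡ 0 (mod 128), i.e. u = v.
Thus σ is injective.
We now compute 71⁻¹ mod 128 explicitly. Euclid's algorithm: 128 = 1·71 + 57, 71 = 1·57 + 14, 57 = 4·14 + 1; back-substituting gives 1 = 119·71 − 66·128, so 71⁻¹ ≡ 119 (mod 128).
Since σ is injective, we compute σ⁻¹(52): solve 71x + 32 ≡ 52 (mod 128), i.e. 71x ≡ 20 (mod 128).
Multiplying by 71⁻¹ = 119 gives x ≡ 119·20 = 2380 = 18·128 + 76 ≡ 76 (mod 128).
Check: σ(76) = 71·76 + 32 = 5428 = 42·128 + 52 ≡ 52 (mod 128).

76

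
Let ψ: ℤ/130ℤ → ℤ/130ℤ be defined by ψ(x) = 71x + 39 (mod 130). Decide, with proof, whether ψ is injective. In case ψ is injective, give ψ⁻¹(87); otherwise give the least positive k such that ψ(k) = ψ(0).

8

Recall: ψ is injective when ψ(s) = ψ(t) forces s = t.
If ψ(s) = ψ(t), then 71s ≡ 71t (mod 130). Because gcd(71, 130) = 1, we may cancel 71 to get s ≡ t (mod 130).
So ψ is injective.
We now compute 71⁻¹ mod 130 explicitly. Euclid's algorithm: 130 = 1·71 + 59, 71 = 1·59 + 12, 59 = 4·12 + 11, 12 = 1·11 + 1; back-substituting gives 1 = 11·71 − 6·130, so 71⁻¹ ≡ 11 (mod 130).
Since ψ is injective, we compute ψ⁻¹(87): solve 71x + 39 ≡ 87 (mod 130), i.e. 71x ≡ 48 (mod 130).
Multiplying by 71⁻¹ = 11 gives x ≡ 11·48 = 528 = 4·130 + 8 ≡ 8 (mod 130).
Check: ψ(8) = 71·8 + 39 = 607 = 4·130 + 87 ≡ 87 (mod 130).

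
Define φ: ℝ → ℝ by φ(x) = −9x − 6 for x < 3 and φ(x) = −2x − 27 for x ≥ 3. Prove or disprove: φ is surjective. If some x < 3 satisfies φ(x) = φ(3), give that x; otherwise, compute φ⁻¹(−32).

Both pieces are strictly decreasing (slopes −9 and −2), so each is injective on its own interval.
The left piece maps (−∞, 3) onto (−33, ∞); the right piece maps [3, ∞) onto (−∞, −33].
These images together cover ℝ, so φ is surjective.
Because the two images are disjoint, no x < 3 has φ(x) = φ(3), so we compute φ⁻¹(−32): −32 lies in (−33, ∞), so solve −9x − 6 = −32: x = (−32 + 6)/(−9) = 26/9.

26/9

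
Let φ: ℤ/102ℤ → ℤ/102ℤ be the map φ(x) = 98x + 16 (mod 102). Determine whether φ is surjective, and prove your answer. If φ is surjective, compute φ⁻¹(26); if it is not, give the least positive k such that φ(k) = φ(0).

By definition, surjectivity means every element of the codomain has a preimage under φ.
Since gcd(98, 102) = 2, we have 98x ≡ 0 (mod 2) for all x, so φ(x) ≡ 0 (mod 2).
But 1 ≢ 0 (mod 2), so 1 ∈ ℤ/102ℤ has no preimage. So φ is not surjective.
Since φ is not surjective, we find the least positive k with φ(k) = φ(0): this means 98k ≡ 0 (mod 102), i.e. 102 ∣ 98k. Since gcd(98, 102) = 2, dividing through by 2 this holds exactly when 51 ∣ 49k, and as gcd(49, 51) = 1, exactly when 51 ∣ k.
The smallest positive such k is 51.

51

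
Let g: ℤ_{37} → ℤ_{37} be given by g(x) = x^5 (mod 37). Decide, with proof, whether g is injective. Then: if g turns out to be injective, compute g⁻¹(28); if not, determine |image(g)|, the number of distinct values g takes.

30

Since 37 is prime, the nonzero elements of ℤ_{37} form a cyclic group of order 36.
As gcd(5, 36) = 1, raising to the 5th power is a bijection on this group: if x_1^5 ≡ x_2^5 then (x_1x_2^{−1})^5 = 1, and the only element of order dividing gcd(5, 36) = 1 is 1, so x_1 = x_2.
With g(0) = 0 this makes g injective on all of ℤ_{37}, hence bijective (finite equal-size domain and codomain). In particular g is injective.
Since g is injective, we find the preimage of 28. The inverse of x ↦ x^5 on (ℤ_{37})^× is x ↦ x^29, because 5·29 = 145 = 4·36 + 1 ≡ 1 (mod 36) and x^{36} = 1 for x ≠ 0 (Fermat). So g⁻¹(28) = 28^29 mod 37.
Repeated squaring mod 37: 28^1 ≡ 28, 28^2 ≡ 28² = 784 ≡ 7, 28^4 ≡ 7² = 49 ≡ 12, 28^8 ≡ 12² = 144 ≡ 33, 28^16 ≡ 33² = 1089 ≡ 16. Since 29 = 16 + 8 + 4 + 1, 28^29 ≡ 16·33·12·28: 16·33 = 528 ≡ 10, then 10·12 = 120 ≡ 9, then 9·28 = 252 ≡ 30. So 28^29 ≡ 30 (mod 37).
Hence g⁻¹(28) = 30.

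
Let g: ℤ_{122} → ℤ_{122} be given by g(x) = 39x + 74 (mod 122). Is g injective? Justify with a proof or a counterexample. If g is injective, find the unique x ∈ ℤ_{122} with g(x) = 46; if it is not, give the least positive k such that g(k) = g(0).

If g(x_1) = g(x_2), then 39x_1 ≡ 39x_2 (mod 122). Because gcd(39, 122) = 1, we may cancel 39 to get x_1 ≡ x_2 (mod 122).
Hence g is injective.
We now compute 39⁻¹ mod 122 explicitly. Euclid's algorithm: 122 = 3·39 + 5, 39 = 7·5 + 4, 5 = 1·4 + 1; back-substituting gives 1 = 97·39 − 31·122, so 39⁻¹ ≡ 97 (mod 122).
Since g is injective, we find g⁻¹(46): we need 39x ≡ 46 − 74 ≡ 94 (mod 122). Using 39⁻¹ = 97: x ≡ 97·94 = 9118 = 74·122 + 90, so x = 90.
Check: g(90) = 39·90 + 74 = 3584 = 29·122 + 46 ≡ 46 (mod 122).

90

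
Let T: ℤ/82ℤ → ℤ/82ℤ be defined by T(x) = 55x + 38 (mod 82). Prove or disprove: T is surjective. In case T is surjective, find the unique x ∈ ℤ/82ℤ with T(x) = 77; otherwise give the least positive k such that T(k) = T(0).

35

Recall: T is surjective if every y in the codomain equals T(x) for some x in the domain.
Since gcd(55, 82) = 1, 55 is invertible modulo 82. Euclid's algorithm: 82 = 1·55 + 27, 55 = 2·27 + 1; back-substituting gives 1 = 3·55 − 2·82, so 55⁻¹ ≡ 3 (mod 82).
For any y ∈ ℤ/82ℤ, x = 3(y − 38) mod 82 satisfies T(x) = 55·3(y − 38) + 38 ≡ y (since 55·3 ≡ 1 mod 82). So every y has a preimage.
So T is surjective.
Since T is surjective, we compute T⁻¹(77): solve 55x + 38 ≡ 77 (mod 82), i.e. 55x ≡ 39 (mod 82).
Multiplying by 55⁻¹ = 3 gives x ≡ 3·39 = 117 = 1·82 + 35 ≡ 35 (mod 82).
Check: T(35) = 55·35 + 38 = 1963 = 23·82 + 77 ≡ 77 (mod 82).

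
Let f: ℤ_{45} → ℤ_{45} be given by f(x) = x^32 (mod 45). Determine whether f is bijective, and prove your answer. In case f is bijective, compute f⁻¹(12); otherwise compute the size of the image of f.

8

f(3): Repeated squaring mod 45: 3^1 ≡ 3, 3^2 ≡ 3² = 9, 3^4 ≡ 9² = 81 ≡ 36, 3^8 ≡ 36² = 1296 ≡ 36, 3^16 ≡ 36² = 1296 ≡ 36, 3^32 ≡ 36² = 1296 ≡ 36. So 3^32 ≡ 36 (mod 45).
f(6): Repeated squaring mod 45: 6^1 ≡ 6, 6^2 ≡ 6² = 36, 6^4 ≡ 36² = 1296 ≡ 36, 6^8 ≡ 36² = 1296 ≡ 36, 6^16 ≡ 36² = 1296 ≡ 36, 6^32 ≡ 36² = 1296 ≡ 36. So 6^32 ≡ 36 (mod 45).
So f(3) = f(6) = 36 while 3 ≠ 6, therefore f is not injective, hence not bijective.
Since f is not bijective, we determine |image(f)|. Computing x^32 mod 45 for each x (by repeated squaring, reducing mod 45 at every step), the values f(0), f(1), …, f(44) are: 0, 1, 31, 36, 16, 25, 36, 31, 1, 36, 10, 31, 36, 16, 16, 0, 31, 1, 36, 1, 40, 36, 16, 16, 36, 40, 1, 36, 1, 31, 0, 16, 16, 36, 31, 10, 36, 1, 31, 36, 25, 16, 36, 31, 1.
The distinct values are {0, 1, 10, 16, 25, 31, 36, 40}; there are 8 of them.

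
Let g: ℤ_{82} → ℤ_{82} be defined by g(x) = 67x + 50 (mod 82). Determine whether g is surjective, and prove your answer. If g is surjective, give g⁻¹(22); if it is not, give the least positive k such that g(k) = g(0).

62

Since gcd(67, 82) = 1, 67 is invertible modulo 82. Euclid's algorithm: 82 = 1·67 + 15, 67 = 4·15 + 7, 15 = 2·7 + 1; back-substituting gives 1 = 71·67 − 58·82, so 67⁻¹ ≡ 71 (mod 82).
Then y ↦ 71(y − 50) is a two-sided inverse to g, so every y ∈ ℤ_{82} has a preimage.
Thus g is surjective.
Since g is surjective, we find g⁻¹(22): we need 67x ≡ 22 − 50 ≡ 54 (mod 82). Using 67⁻¹ = 71: x ≡ 71·54 = 3834 = 46·82 + 62, so x = 62.
Check: g(62) = 67·62 + 50 = 4204 = 51·82 + 22 ≡ 22 (mod 82).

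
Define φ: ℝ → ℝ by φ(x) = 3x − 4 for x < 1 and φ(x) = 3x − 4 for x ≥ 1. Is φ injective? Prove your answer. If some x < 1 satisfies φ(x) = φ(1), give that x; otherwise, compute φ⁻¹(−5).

-1/3

Both pieces are strictly increasing (slopes 3 and 3), so each is injective on its own interval.
The left piece maps (−∞, 1) onto (−∞, −1); the right piece maps [1, ∞) onto [−1, ∞).
These images are disjoint, so no value is attained by both pieces. Hence φ is injective.
Because the two images are disjoint, no x < 1 has φ(x) = φ(1), so we compute φ⁻¹(−5): −5 lies in (−∞, −1), so solve 3x − 4 = −5: x = (−5 + 4)/3 = −1/3.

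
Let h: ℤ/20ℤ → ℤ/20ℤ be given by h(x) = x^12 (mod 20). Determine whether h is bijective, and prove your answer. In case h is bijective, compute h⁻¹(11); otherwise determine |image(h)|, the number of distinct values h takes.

h(1) = 1^12 = 1.
h(3): Repeated squaring mod 20: 3^1 ≡ 3, 3^2 ≡ 3² = 9, 3^4 ≡ 9² = 81 ≡ 1, 3^8 ≡ 1² = 1. Since 12 = 8 + 4, 3^12 ≡ 1·1: 1·1 = 1. So 3^12 ≡ 1 (mod 20).
So h(1) = h(3) = 1 while 1 ≠ 3, so h is not injective, hence not bijective.
Since h is not bijective, we determine |image(h)|. Computing x^12 mod 20 for each x (by repeated squaring, reducing mod 20 at every step), the values h(0), h(1), …, h(19) are: 0, 1, 16, 1, 16, 5, 16, 1, 16, 1, 0, 1, 16, 1, 16, 5, 16, 1, 16, 1.
The distinct values are {0, 1, 5, 16}; there are 4 of them.

4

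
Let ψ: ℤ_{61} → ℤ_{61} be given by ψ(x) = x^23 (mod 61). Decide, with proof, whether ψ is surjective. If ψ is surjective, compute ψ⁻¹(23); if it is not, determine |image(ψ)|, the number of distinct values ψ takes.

Since 61 is prime, the nonzero elements of ℤ_{61} form a cyclic group of order 60.
As gcd(23, 60) = 1, raising to the 23rd power is a bijection on this group: if s^23 ≡ t^23 then (st^{−1})^23 = 1, and the only element of order dividing gcd(23, 60) = 1 is 1, so s = t.
With ψ(0) = 0 this makes ψ injective on all of ℤ_{61}, hence bijective (finite equal-size domain and codomain). In particular ψ is surjective.
Since ψ is surjective, we find the preimage of 23. The inverse of x ↦ x^23 on (ℤ_{61})^× is x ↦ x^47, because 23·47 = 1081 = 18·60 + 1 ≡ 1 (mod 60) and x^{60} = 1 for x ≠ 0 (Fermat). So ψ⁻¹(23) = 23^47 mod 61.
Repeated squaring mod 61: 23^1 ≡ 23, 23^2 ≡ 23² = 529 ≡ 41, 23^4 ≡ 41² = 1681 ≡ 34, 23^8 ≡ 34² = 1156 ≡ 58, 23^16 ≡ 58² = 3364 ≡ 9, 23^32 ≡ 9² = 81 ≡ 20. Since 47 = 32 + 8 + 4 + 2 + 1, 23^47 ≡ 20·58·34·41·23: 20·58 = 1160 ≡ 1, then 1·34 = 34, then 34·41 = 1394 ≡ 52, then 52·23 = 1196 ≡ 37. So 23^47 ≡ 37 (mod 61).
Hence ψ⁻¹(23) = 37.

37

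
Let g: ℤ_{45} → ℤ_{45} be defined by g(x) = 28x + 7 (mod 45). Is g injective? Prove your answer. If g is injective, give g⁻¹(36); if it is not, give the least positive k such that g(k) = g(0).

Suppose g(a) = g(b) in ℤ_{45}. Then 28a + 7 ≡ 28b + 7 (mod 45), therefore 28(a − b) ≡ 0 (mod 45).
Since gcd(28, 45) = 1, 28 is invertible modulo 45, thus a − b ≡ 0 (mod 45), i.e. a = b.
Hence g is injective.
We now compute 28⁻¹ mod 45 explicitly. Euclid's algorithm: 45 = 1·28 + 17, 28 = 1·17 + 11, 17 = 1·11 + 6, 11 = 1·6 + 5, 6 = 1·5 + 1; back-substituting gives 1 = 37·28 − 23·45, so 28⁻¹ ≡ 37 (mod 45).
Since g is injective, we find g⁻¹(36): we need 28x ≡ 36 − 7 ≡ 29 (mod 45). Using 28⁻¹ = 37: x ≡ 37·29 = 1073 = 23·45 + 38, so x = 38.
Check: g(38) = 28·38 + 7 = 1071 = 23·45 + 36 ≡ 36 (mod 45).

38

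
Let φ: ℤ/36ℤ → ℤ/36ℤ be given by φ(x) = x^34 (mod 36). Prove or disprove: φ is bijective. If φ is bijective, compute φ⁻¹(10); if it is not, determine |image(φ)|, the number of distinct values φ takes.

8

φ(0) = 0^34 = 0.
φ(6): Repeated squaring mod 36: 6^1 ≡ 6, 6^2 ≡ 6² = 36 ≡ 0, 6^4 ≡ 0² = 0, 6^8 ≡ 0² = 0, 6^16 ≡ 0² = 0, 6^32 ≡ 0² = 0. Since 34 = 32 + 2, 6^34 ≡ 0·0: 0·0 = 0. So 6^34 ≡ 0 (mod 36).
So φ(0) = φ(6) = 0 while 0 ≠ 6, therefore φ is not injective, hence not bijective.
Since φ is not bijective, we determine |image(φ)|. Computing x^34 mod 36 for each x (by repeated squaring, reducing mod 36 at every step), the values φ(0), φ(1), …, φ(35) are: 0, 1, 16, 9, 4, 13, 0, 25, 28, 9, 28, 25, 0, 13, 4, 9, 16, 1, 0, 1, 16, 9, 4, 13, 0, 25, 28, 9, 28, 25, 0, 13, 4, 9, 16, 1.
The distinct values are {0, 1, 4, 9, 13, 16, 25, 28}; there are 8 of them.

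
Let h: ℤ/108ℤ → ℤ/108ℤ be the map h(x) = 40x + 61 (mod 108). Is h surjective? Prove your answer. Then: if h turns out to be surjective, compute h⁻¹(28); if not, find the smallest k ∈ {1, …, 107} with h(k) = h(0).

27

Since gcd(40, 108) = 4, we have 40x ≡ 0 (mod 4) for all x, so h(x) ≡ 1 (mod 4).
But 0 ≢ 1 (mod 4), so 0 ∈ ℤ/108ℤ has no preimage. So h is not surjective.
Since h is not surjective, we find the least positive k with h(k) = h(0): this means 40k ≡ 0 (mod 108), i.e. 108 ∣ 40k. Since gcd(40, 108) = 4, dividing through by 4 this holds exactly when 27 ∣ 10k, and as gcd(10, 27) = 1, exactly when 27 ∣ k.
The smallest positive such k is 27.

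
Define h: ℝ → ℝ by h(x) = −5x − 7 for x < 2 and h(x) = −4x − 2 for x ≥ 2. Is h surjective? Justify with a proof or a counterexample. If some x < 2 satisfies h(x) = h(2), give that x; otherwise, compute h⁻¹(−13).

3/5

Both pieces are strictly decreasing (slopes −5 and −4), so each is injective on its own interval.
The left piece maps (−∞, 2) onto (−17, ∞); the right piece maps [2, ∞) onto (−∞, −10].
The union (−17, ∞) ∪ (−∞, −10] covers ℝ, so h is surjective.
For the follow-up: the images overlap, so an x < 2 with h(x) = h(2) exists. h(2) = −10; solving −5x − 7 = −10 for x < 2 gives x = (−10 + 7)/(−5) = 3/5.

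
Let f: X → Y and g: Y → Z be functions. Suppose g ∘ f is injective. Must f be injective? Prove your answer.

injective

Suppose f(s) = f(t). Applying g: (g ∘ f)(s) = (g ∘ f)(t). Since g ∘ f is injective, s = t. Hence f is injective.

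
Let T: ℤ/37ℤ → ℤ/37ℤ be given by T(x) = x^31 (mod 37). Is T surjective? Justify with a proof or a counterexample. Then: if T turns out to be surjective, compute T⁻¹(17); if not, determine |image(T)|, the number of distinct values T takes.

Since 37 is prime, the nonzero elements of ℤ/37ℤ form a cyclic group of order 36.
As gcd(31, 36) = 1, raising to the 31st power is a bijection on this group: if u^31 ≡ v^31 then (uv^{−1})^31 = 1, and the only element of order dividing gcd(31, 36) = 1 is 1, so u = v.
With T(0) = 0 this makes T injective on all of ℤ/37ℤ, hence bijective (finite equal-size domain and codomain). In particular T is surjective.
Since T is surjective, we find the preimage of 17. The inverse of x ↦ x^31 on (ℤ/37ℤ)^× is x ↦ x^7, because 31·7 = 217 = 6·36 + 1 ≡ 1 (mod 36) and x^{36} = 1 for x ≠ 0 (Fermat). So T⁻¹(17) = 17^7 mod 37.
Repeated squaring mod 37: 17^1 ≡ 17, 17^2 ≡ 17² = 289 ≡ 30, 17^4 ≡ 30² = 900 ≡ 12. Since 7 = 4 + 2 + 1, 17^7 ≡ 12·30·17: 12·30 = 360 ≡ 27, then 27·17 = 459 ≡ 15. So 17^7 ≡ 15 (mod 37).
Hence T⁻¹(17) = 15.

15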